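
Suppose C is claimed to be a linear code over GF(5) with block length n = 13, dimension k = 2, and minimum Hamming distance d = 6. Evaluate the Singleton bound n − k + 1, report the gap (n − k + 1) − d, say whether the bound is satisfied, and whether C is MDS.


Singleton RHS = n − k + 1 = 12, slack = 6, bound satisfied, not MDS.

Singleton bound: d ≤ n − k + 1.
Here n = 13, k = 2, so n − k + 1 = 12.
Given d = 6, check d ≤ 12: YES.
Slack = (n − k + 1) − d = 6.
The code is NOT MDS (slack = 6 > 0).
Description: the claimed parameters are [13, 2, 6]_5; such a code would be non-MDS.


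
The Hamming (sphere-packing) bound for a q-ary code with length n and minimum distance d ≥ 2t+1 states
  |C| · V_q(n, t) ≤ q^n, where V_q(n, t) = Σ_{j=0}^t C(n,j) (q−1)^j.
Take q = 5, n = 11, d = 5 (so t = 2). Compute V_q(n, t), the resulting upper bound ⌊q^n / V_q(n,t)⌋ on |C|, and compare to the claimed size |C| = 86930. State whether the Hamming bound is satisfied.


V_q(n, t) = 925, q^n = 48828125, Hamming bound = 52787, |C| = 86930 > bound (violated).

Step 1: Compute V_q(n, t) = Σ_{j=0}^2 C(n, j) (q−1)^j.
  j = 0: C(11,0)·(4)^0 = 1·1 = 1.
  j = 1: C(11,1)·(4)^1 = 11·4 = 44.
  j = 2: C(11,2)·(4)^2 = 55·16 = 880.
  V_q(n, t) = 1 + 44 + 880 = 925.
Step 2: q^n = 5^11 = 48828125.
Step 3: Hamming bound ⌊q^n / V_q(n,t)⌋ = ⌊48828125/925⌋ = 52787.
Step 4: Compare |C| = 86930 to 52787: violated.
The claimed |C| lies above the Hamming bound, so no 5-ary code of length 11 with d ≥ 5 can have 86930 codewords.


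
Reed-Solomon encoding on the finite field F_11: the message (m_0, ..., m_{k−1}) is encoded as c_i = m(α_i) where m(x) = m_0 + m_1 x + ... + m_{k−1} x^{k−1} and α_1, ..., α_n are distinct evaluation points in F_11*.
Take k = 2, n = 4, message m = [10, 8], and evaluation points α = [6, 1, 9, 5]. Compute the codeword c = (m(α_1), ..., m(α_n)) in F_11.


c = [3, 7, 5, 6]

Message polynomial: m(x) = 10 + 8·x (mod 11).
For each evaluation point α_i, compute m(α_i) mod 11:
  α_1 = 6: Horner steps 8 → 3, so m(6) = 3.
  α_2 = 1: Horner steps 8 → 7, so m(1) = 7.
  α_3 = 9: Horner steps 8 → 5, so m(9) = 5.
  α_4 = 5: Horner steps 8 → 6, so m(5) = 6.
Codeword c = [3, 7, 5, 6] ∈ F_11^4.


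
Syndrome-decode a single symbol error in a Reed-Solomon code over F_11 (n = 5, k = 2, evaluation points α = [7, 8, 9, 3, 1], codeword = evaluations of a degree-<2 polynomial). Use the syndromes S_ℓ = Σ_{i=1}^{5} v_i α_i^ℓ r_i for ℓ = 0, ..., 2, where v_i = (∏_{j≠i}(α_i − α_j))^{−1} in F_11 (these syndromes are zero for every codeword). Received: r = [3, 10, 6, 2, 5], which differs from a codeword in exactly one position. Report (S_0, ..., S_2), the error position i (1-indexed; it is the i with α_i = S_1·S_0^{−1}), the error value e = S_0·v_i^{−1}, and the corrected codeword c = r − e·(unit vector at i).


S = (8, 2, 6), error at position 4, error magnitude e = 5, c = [3, 10, 6, 8, 5].

Step 1: column multipliers v_i = (∏_{j≠i}(α_i − α_j))^{−1} mod 11.
  i = 1 (α = 7): (7−8)(7−9)(7−3)(7−1) = (−1)·(−2)·4·6 = 48 ≡ 4, so v_1 = 4^{−1} = 3 (mod 11).
  i = 2 (α = 8): (8−7)(8−9)(8−3)(8−1) = 1·(−1)·5·7 = −35 ≡ 9, so v_2 = 9^{−1} = 5 (mod 11).
  i = 3 (α = 9): (9−7)(9−8)(9−3)(9−1) = 2·1·6·8 = 96 ≡ 8, so v_3 = 8^{−1} = 7 (mod 11).
  i = 4 (α = 3): (3−7)(3−8)(3−9)(3−1) = (−4)·(−5)·(−6)·2 = −240 ≡ 2, so v_4 = 2^{−1} = 6 (mod 11).
  i = 5 (α = 1): (1−7)(1−8)(1−9)(1−3) = (−6)·(−7)·(−8)·(−2) = 672 ≡ 1, so v_5 = 1^{−1} = 1 (mod 11).
  v = [3, 5, 7, 6, 1].
Step 2: syndromes of r = [3, 10, 6, 2, 5] (all sums mod 11).
  S_0 = Σ v_i r_i = 3·3 + 5·10 + 7·6 + 6·2 + 1·5 = 118 ≡ 8.
  S_1 = Σ v_i α_i r_i = 3·7·3 + 5·8·10 + 7·9·6 + 6·3·2 + 1·1·5 = 882 ≡ 2.
  α_i^2 mod 11 = [5, 9, 4, 9, 1].
  S_2 = Σ v_i α_i^2 r_i = 3·5·3 + 5·9·10 + 7·4·6 + 6·9·2 + 1·1·5 = 776 ≡ 6.
  S = (8, 2, 6) ≠ 0, so r is not a codeword (an error is present).
Step 3: locate the error. For a single error e at position i, S_ℓ = v_i·e·α_i^ℓ, so α_err = S_1/S_0.
  S_0^{−1} = 8^{−1} = 7 (mod 11), so α_err = 2·7 = 14 ≡ 3 = α_4. Error position i = 4.
  Consistency check: S_2/S_1 = 6·6 = 36 ≡ 3 = α_err ✓ (single-error assumption holds).
Step 4: error magnitude e = S_0/v_4 = S_0·∏_{j≠4}(α_4 − α_j) = 8·2 = 16 ≡ 5 (mod 11).
Step 5: correct position 4: c_4 = r_4 − e = 2 − 5 ≡ 8 (mod 11). Hence c = [3, 10, 6, 8, 5].
  Check: interpolating c through the α_i gives m(x) = 9 + 7·x (degree < 2) with m(α_i) = c_i for every i, so c is indeed a codeword.


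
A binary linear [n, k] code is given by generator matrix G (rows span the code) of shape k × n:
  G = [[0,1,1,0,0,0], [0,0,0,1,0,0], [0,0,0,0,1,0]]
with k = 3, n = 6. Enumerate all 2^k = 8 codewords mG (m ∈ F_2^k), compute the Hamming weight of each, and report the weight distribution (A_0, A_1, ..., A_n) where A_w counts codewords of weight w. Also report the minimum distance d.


Weight distribution: A_0 = 1, A_1 = 2, A_2 = 2, A_3 = 2, A_4 = 1. Minimum distance d = 1.

Enumerate all 2^3 = 8 messages m ∈ F_2^3.
For each, compute codeword c = mG in F_2^6, then tally its weight.
  m = 000 → c = 000000, weight = 0.
  m = 100 → c = 011000, weight = 2.
  m = 010 → c = 000100, weight = 1.
  m = 110 → c = 011100, weight = 3.
  m = 001 → c = 000010, weight = 1.
  m = 101 → c = 011010, weight = 3.
  m = 011 → c = 000110, weight = 2.
  m = 111 → c = 011110, weight = 4.
Tally weights:
  weight 0: 1 codewords.
  weight 1: 2 codewords.
  weight 2: 2 codewords.
  weight 3: 2 codewords.
  weight 4: 1 codewords.
Minimum distance d = smallest w > 0 with A_w > 0 = 1.
Sanity: Σ A_w = 8 = 2^3 = 8 ✓.


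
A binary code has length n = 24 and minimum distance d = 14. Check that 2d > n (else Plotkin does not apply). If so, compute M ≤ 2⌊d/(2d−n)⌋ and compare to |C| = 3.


Plotkin bound M ≤ 6; given |C| = 3 ≤ bound (satisfied).

Check applicability: 2d = 28, n = 24.
2d − n = 4 > 0, so Plotkin applies.
Compute d/(2d−n) = 14/4 ≈ 3.5000.
⌊d/(2d−n)⌋ = 3.
Plotkin bound: M ≤ 2·3 = 6.
Given |C| = 3, check: satisfied.
This |C| is below the Plotkin bound.


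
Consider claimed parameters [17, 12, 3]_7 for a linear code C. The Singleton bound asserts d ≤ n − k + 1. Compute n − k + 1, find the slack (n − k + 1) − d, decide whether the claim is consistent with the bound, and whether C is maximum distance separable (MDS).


Singleton RHS = n − k + 1 = 6, slack = 3, bound satisfied, not MDS.

Singleton bound: d ≤ n − k + 1.
Here n = 17, k = 12, so n − k + 1 = 6.
Given d = 3, check d ≤ 6: YES.
Slack = (n − k + 1) − d = 3.
The code is NOT MDS (slack = 3 > 0).
Description: the claimed parameters are [17, 12, 3]_7; such a code would be non-MDS.


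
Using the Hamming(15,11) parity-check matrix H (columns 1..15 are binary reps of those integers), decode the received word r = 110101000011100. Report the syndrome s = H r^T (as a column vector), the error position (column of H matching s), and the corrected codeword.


s = (1, 0, 1, 1)^T, error position = 11, corrected codeword c = 110101000001100

Compute s = H r^T mod 2 one row at a time:
  s_1 = 0 + 0 + 0 + 1 + 1 + 1 + 0 + 0 = 3 ≡ 1 (mod 2).
  s_2 = 1 + 0 + 1 + 0 + 1 + 1 + 0 + 0 = 4 ≡ 0 (mod 2).
  s_3 = 1 + 0 + 1 + 0 + 0 + 1 + 0 + 0 = 3 ≡ 1 (mod 2).
  s_4 = 1 + 0 + 0 + 0 + 0 + 1 + 1 + 0 = 3 ≡ 1 (mod 2).
s = (1, 0, 1, 1)^T — this equals column 11 of H (binary 1011), so error is at position 11.
Correct: flip bit 11 of r = 110101000011100 to get c = 110101000001100.


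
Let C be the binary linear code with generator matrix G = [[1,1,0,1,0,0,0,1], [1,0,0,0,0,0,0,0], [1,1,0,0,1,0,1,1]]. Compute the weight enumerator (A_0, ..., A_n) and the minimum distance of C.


Weight distribution: A_0 = 1, A_1 = 1, A_3 = 2, A_4 = 3, A_5 = 1. Minimum distance d = 1.

Enumerate all 2^3 = 8 messages m ∈ F_2^3.
For each, compute codeword c = mG in F_2^8, then tally its weight.
  m = 000 → c = 00000000, weight = 0.
  m = 100 → c = 11010001, weight = 4.
  m = 010 → c = 10000000, weight = 1.
  m = 110 → c = 01010001, weight = 3.
  m = 001 → c = 11001011, weight = 5.
  m = 101 → c = 00011010, weight = 3.
  m = 011 → c = 01001011, weight = 4.
  m = 111 → c = 10011010, weight = 4.
Tally weights:
  weight 0: 1 codewords.
  weight 1: 1 codewords.
  weight 3: 2 codewords.
  weight 4: 3 codewords.
  weight 5: 1 codewords.
Minimum distance d = smallest w > 0 with A_w > 0 = 1.
Sanity: Σ A_w = 8 = 2^3 = 8 ✓.


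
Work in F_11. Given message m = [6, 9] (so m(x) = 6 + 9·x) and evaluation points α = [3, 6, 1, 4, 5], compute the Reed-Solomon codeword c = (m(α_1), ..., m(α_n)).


c = [0, 5, 4, 9, 7]

Message polynomial: m(x) = 6 + 9·x (mod 11).
For each evaluation point α_i, compute m(α_i) mod 11:
  α_1 = 3: Horner steps 9 → 0, so m(3) = 0.
  α_2 = 6: Horner steps 9 → 5, so m(6) = 5.
  α_3 = 1: Horner steps 9 → 4, so m(1) = 4.
  α_4 = 4: Horner steps 9 → 9, so m(4) = 9.
  α_5 = 5: Horner steps 9 → 7, so m(5) = 7.
Codeword c = [0, 5, 4, 9, 7] ∈ F_11^5.


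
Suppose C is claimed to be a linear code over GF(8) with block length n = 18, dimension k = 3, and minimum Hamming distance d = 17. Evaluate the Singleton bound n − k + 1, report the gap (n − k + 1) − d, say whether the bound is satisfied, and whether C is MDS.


Singleton RHS = n − k + 1 = 16, slack = -1, bound violated (no such code; not MDS).

Singleton bound: d ≤ n − k + 1.
Here n = 18, k = 3, so n − k + 1 = 16.
Given d = 17, check d ≤ 16: NO.
Slack = (n − k + 1) − d = -1.
The slack is negative: d = 17 exceeds n − k + 1 = 16 by 1, so the Singleton bound is violated and no linear [18, 3, 17]_8 code can exist. In particular it is not MDS (MDS requires d = n − k + 1 exactly).
Description: the claimed parameters are [18, 3, 17]_8; such a code would be impossible (violates the Singleton bound).


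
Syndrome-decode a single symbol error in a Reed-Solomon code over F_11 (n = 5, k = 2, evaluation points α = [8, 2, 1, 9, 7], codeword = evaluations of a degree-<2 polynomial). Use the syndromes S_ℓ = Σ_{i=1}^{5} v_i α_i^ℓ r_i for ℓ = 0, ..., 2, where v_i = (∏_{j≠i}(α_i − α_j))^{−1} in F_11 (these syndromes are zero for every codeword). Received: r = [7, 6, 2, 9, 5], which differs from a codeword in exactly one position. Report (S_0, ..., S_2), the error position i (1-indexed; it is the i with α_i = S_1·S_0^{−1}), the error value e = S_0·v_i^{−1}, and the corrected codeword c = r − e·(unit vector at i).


S = (7, 7, 7), error at position 3, error magnitude e = 9, c = [7, 6, 4, 9, 5].

Step 1: column multipliers v_i = (∏_{j≠i}(α_i − α_j))^{−1} mod 11.
  i = 1 (α = 8): (8−2)(8−1)(8−9)(8−7) = 6·7·(−1)·1 = −42 ≡ 2, so v_1 = 2^{−1} = 6 (mod 11).
  i = 2 (α = 2): (2−8)(2−1)(2−9)(2−7) = (−6)·1·(−7)·(−5) = −210 ≡ 10, so v_2 = 10^{−1} = 10 (mod 11).
  i = 3 (α = 1): (1−8)(1−2)(1−9)(1−7) = (−7)·(−1)·(−8)·(−6) = 336 ≡ 6, so v_3 = 6^{−1} = 2 (mod 11).
  i = 4 (α = 9): (9−8)(9−2)(9−1)(9−7) = 1·7·8·2 = 112 ≡ 2, so v_4 = 2^{−1} = 6 (mod 11).
  i = 5 (α = 7): (7−8)(7−2)(7−1)(7−9) = (−1)·5·6·(−2) = 60 ≡ 5, so v_5 = 5^{−1} = 9 (mod 11).
  v = [6, 10, 2, 6, 9].
Step 2: syndromes of r = [7, 6, 2, 9, 5] (all sums mod 11).
  S_0 = Σ v_i r_i = 6·7 + 10·6 + 2·2 + 6·9 + 9·5 = 205 ≡ 7.
  S_1 = Σ v_i α_i r_i = 6·8·7 + 10·2·6 + 2·1·2 + 6·9·9 + 9·7·5 = 1261 ≡ 7.
  α_i^2 mod 11 = [9, 4, 1, 4, 5].
  S_2 = Σ v_i α_i^2 r_i = 6·9·7 + 10·4·6 + 2·1·2 + 6·4·9 + 9·5·5 = 1063 ≡ 7.
  S = (7, 7, 7) ≠ 0, so r is not a codeword (an error is present).
Step 3: locate the error. For a single error e at position i, S_ℓ = v_i·e·α_i^ℓ, so α_err = S_1/S_0.
  S_0^{−1} = 7^{−1} = 8 (mod 11), so α_err = 7·8 = 56 ≡ 1 = α_3. Error position i = 3.
  Consistency check: S_2/S_1 = 7·8 = 56 ≡ 1 = α_err ✓ (single-error assumption holds).
Step 4: error magnitude e = S_0/v_3 = S_0·∏_{j≠3}(α_3 − α_j) = 7·6 = 42 ≡ 9 (mod 11).
Step 5: correct position 3: c_3 = r_3 − e = 2 − 9 ≡ 4 (mod 11). Hence c = [7, 6, 4, 9, 5].
  Check: interpolating c through the α_i gives m(x) = 2 + 2·x (degree < 2) with m(α_i) = c_i for every i, so c is indeed a codeword.


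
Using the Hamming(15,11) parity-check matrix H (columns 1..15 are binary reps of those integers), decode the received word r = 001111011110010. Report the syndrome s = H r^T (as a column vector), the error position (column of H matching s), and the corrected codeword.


s = (1, 0, 1, 0)^T, error position = 10, corrected codeword c = 001111011010010

Compute s = H r^T mod 2 one row at a time:
  s_1 = 1 + 1 + 1 + 1 + 0 + 0 + 1 + 0 = 5 ≡ 1 (mod 2).
  s_2 = 1 + 1 + 1 + 0 + 0 + 0 + 1 + 0 = 4 ≡ 0 (mod 2).
  s_3 = 0 + 1 + 1 + 0 + 1 + 1 + 1 + 0 = 5 ≡ 1 (mod 2).
  s_4 = 0 + 1 + 1 + 0 + 1 + 1 + 0 + 0 = 4 ≡ 0 (mod 2).
s = (1, 0, 1, 0)^T — this equals column 10 of H (binary 1010), so error is at position 10.
Correct: flip bit 10 of r = 001111011110010 to get c = 001111011010010.


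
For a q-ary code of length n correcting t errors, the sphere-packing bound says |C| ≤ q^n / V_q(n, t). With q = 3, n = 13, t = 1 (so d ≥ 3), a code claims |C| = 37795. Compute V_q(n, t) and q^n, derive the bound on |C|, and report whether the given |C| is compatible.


V_q(n, t) = 27, q^n = 1594323, Hamming bound = 59049, |C| = 37795 ≤ bound (satisfied).

Step 1: Compute V_q(n, t) = Σ_{j=0}^1 C(n, j) (q−1)^j.
  j = 0: C(13,0)·(2)^0 = 1·1 = 1.
  j = 1: C(13,1)·(2)^1 = 13·2 = 26.
  V_q(n, t) = 1 + 26 = 27.
Step 2: q^n = 3^13 = 1594323.
Step 3: Hamming bound ⌊q^n / V_q(n,t)⌋ = ⌊1594323/27⌋ = 59049.
Step 4: Compare |C| = 37795 to 59049: satisfied.
The claimed |C| lies below the Hamming bound.


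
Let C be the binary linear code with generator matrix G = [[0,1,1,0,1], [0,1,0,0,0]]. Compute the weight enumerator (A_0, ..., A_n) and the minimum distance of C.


Weight distribution: A_0 = 1, A_1 = 1, A_2 = 1, A_3 = 1. Minimum distance d = 1.

Enumerate all 2^2 = 4 messages m ∈ F_2^2.
For each, compute codeword c = mG in F_2^5, then tally its weight.
  m = 00 → c = 00000, weight = 0.
  m = 10 → c = 01101, weight = 3.
  m = 01 → c = 01000, weight = 1.
  m = 11 → c = 00101, weight = 2.
Tally weights:
  weight 0: 1 codewords.
  weight 1: 1 codewords.
  weight 2: 1 codewords.
  weight 3: 1 codewords.
Minimum distance d = smallest w > 0 with A_w > 0 = 1.
Sanity: Σ A_w = 4 = 2^2 = 4 ✓.


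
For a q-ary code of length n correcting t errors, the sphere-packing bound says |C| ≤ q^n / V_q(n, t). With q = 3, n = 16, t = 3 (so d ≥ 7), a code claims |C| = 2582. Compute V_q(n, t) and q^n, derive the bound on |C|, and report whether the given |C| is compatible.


V_q(n, t) = 4993, q^n = 43046721, Hamming bound = 8621, |C| = 2582 ≤ bound (satisfied).

Step 1: Compute V_q(n, t) = Σ_{j=0}^3 C(n, j) (q−1)^j.
  j = 0: C(16,0)·(2)^0 = 1·1 = 1.
  j = 1: C(16,1)·(2)^1 = 16·2 = 32.
  j = 2: C(16,2)·(2)^2 = 120·4 = 480.
  j = 3: C(16,3)·(2)^3 = 560·8 = 4480.
  V_q(n, t) = 1 + 32 + 480 + 4480 = 4993.
Step 2: q^n = 3^16 = 43046721.
Step 3: Hamming bound ⌊q^n / V_q(n,t)⌋ = ⌊43046721/4993⌋ = 8621.
Step 4: Compare |C| = 2582 to 8621: satisfied.
The claimed |C| lies below the Hamming bound.


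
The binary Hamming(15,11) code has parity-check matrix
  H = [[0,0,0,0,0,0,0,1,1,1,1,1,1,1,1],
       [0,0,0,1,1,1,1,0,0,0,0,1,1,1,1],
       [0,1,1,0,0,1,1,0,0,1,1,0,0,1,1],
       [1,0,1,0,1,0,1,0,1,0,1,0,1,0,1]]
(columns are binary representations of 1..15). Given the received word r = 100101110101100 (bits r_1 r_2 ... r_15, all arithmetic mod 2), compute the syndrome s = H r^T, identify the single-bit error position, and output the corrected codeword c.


s = (0, 1, 1, 1)^T, error position = 7, corrected codeword c = 100101010101100

Compute s = H r^T mod 2 one row at a time:
  s_1 = 1 + 0 + 1 + 0 + 1 + 1 + 0 + 0 = 4 ≡ 0 (mod 2).
  s_2 = 1 + 0 + 1 + 1 + 1 + 1 + 0 + 0 = 5 ≡ 1 (mod 2).
  s_3 = 0 + 0 + 1 + 1 + 1 + 0 + 0 + 0 = 3 ≡ 1 (mod 2).
  s_4 = 1 + 0 + 0 + 1 + 0 + 0 + 1 + 0 = 3 ≡ 1 (mod 2).
s = (0, 1, 1, 1)^T — this equals column 7 of H (binary 0111), so error is at position 7.
Correct: flip bit 7 of r = 100101110101100 to get c = 100101010101100.


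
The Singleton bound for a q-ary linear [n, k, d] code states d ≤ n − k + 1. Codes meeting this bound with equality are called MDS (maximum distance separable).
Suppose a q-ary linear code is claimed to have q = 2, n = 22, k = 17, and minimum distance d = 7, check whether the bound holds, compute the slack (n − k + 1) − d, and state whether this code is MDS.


Singleton RHS = n − k + 1 = 6, slack = -1, bound violated (no such code; not MDS).

Singleton bound: d ≤ n − k + 1.
Here n = 22, k = 17, so n − k + 1 = 6.
Given d = 7, check d ≤ 6: NO.
Slack = (n − k + 1) − d = -1.
The slack is negative: d = 7 exceeds n − k + 1 = 6 by 1, so the Singleton bound is violated and no linear [22, 17, 7]_2 code can exist. In particular it is not MDS (MDS requires d = n − k + 1 exactly).
Description: the claimed parameters are [22, 17, 7]_2; such a code would be impossible (violates the Singleton bound).


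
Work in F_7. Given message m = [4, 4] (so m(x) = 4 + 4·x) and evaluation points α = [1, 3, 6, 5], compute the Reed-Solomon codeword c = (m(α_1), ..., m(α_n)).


c = [1, 2, 0, 3]

Message polynomial: m(x) = 4 + 4·x (mod 7).
For each evaluation point α_i, compute m(α_i) mod 7:
  α_1 = 1: Horner steps 4 → 1, so m(1) = 1.
  α_2 = 3: Horner steps 4 → 2, so m(3) = 2.
  α_3 = 6: Horner steps 4 → 0, so m(6) = 0.
  α_4 = 5: Horner steps 4 → 3, so m(5) = 3.
Codeword c = [1, 2, 0, 3] ∈ F_7^4.


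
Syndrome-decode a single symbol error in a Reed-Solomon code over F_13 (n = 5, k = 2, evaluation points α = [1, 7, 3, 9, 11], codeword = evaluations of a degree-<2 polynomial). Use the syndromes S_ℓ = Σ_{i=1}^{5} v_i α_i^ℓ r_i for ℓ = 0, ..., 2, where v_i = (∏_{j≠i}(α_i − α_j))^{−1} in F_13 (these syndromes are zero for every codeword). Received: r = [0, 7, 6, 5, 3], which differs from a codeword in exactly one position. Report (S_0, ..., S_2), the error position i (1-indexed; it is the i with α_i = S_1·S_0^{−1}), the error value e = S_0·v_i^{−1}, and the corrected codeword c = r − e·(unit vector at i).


S = (10, 4, 12), error at position 3, error magnitude e = 8, c = [0, 7, 11, 5, 3].

Step 1: column multipliers v_i = (∏_{j≠i}(α_i − α_j))^{−1} mod 13.
  i = 1 (α = 1): (1−7)(1−3)(1−9)(1−11) = (−6)·(−2)·(−8)·(−10) = 960 ≡ 11, so v_1 = 11^{−1} = 6 (mod 13).
  i = 2 (α = 7): (7−1)(7−3)(7−9)(7−11) = 6·4·(−2)·(−4) = 192 ≡ 10, so v_2 = 10^{−1} = 4 (mod 13).
  i = 3 (α = 3): (3−1)(3−7)(3−9)(3−11) = 2·(−4)·(−6)·(−8) = −384 ≡ 6, so v_3 = 6^{−1} = 11 (mod 13).
  i = 4 (α = 9): (9−1)(9−7)(9−3)(9−11) = 8·2·6·(−2) = −192 ≡ 3, so v_4 = 3^{−1} = 9 (mod 13).
  i = 5 (α = 11): (11−1)(11−7)(11−3)(11−9) = 10·4·8·2 = 640 ≡ 3, so v_5 = 3^{−1} = 9 (mod 13).
  v = [6, 4, 11, 9, 9].
Step 2: syndromes of r = [0, 7, 6, 5, 3] (all sums mod 13).
  S_0 = Σ v_i r_i = 6·0 + 4·7 + 11·6 + 9·5 + 9·3 = 166 ≡ 10.
  S_1 = Σ v_i α_i r_i = 6·1·0 + 4·7·7 + 11·3·6 + 9·9·5 + 9·11·3 = 1096 ≡ 4.
  α_i^2 mod 13 = [1, 10, 9, 3, 4].
  S_2 = Σ v_i α_i^2 r_i = 6·1·0 + 4·10·7 + 11·9·6 + 9·3·5 + 9·4·3 = 1117 ≡ 12.
  S = (10, 4, 12) ≠ 0, so r is not a codeword (an error is present).
Step 3: locate the error. For a single error e at position i, S_ℓ = v_i·e·α_i^ℓ, so α_err = S_1/S_0.
  S_0^{−1} = 10^{−1} = 4 (mod 13), so α_err = 4·4 = 16 ≡ 3 = α_3. Error position i = 3.
  Consistency check: S_2/S_1 = 12·10 = 120 ≡ 3 = α_err ✓ (single-error assumption holds).
Step 4: error magnitude e = S_0/v_3 = S_0·∏_{j≠3}(α_3 − α_j) = 10·6 = 60 ≡ 8 (mod 13).
Step 5: correct position 3: c_3 = r_3 − e = 6 − 8 ≡ 11 (mod 13). Hence c = [0, 7, 11, 5, 3].
  Check: interpolating c through the α_i gives m(x) = 1 + 12·x (degree < 2) with m(α_i) = c_i for every i, so c is indeed a codeword.


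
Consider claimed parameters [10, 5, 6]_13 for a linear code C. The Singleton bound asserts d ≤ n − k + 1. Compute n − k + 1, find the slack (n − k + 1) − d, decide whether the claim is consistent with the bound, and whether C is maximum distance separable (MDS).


Singleton RHS = n − k + 1 = 6, slack = 0, bound satisfied, MDS.

Singleton bound: d ≤ n − k + 1.
Here n = 10, k = 5, so n − k + 1 = 6.
Given d = 6, check d ≤ 6: YES.
Slack = (n − k + 1) − d = 0.
The code is MDS (slack = 0).
Description: the claimed parameters are [10, 5, 6]_13; such a code would be MDS (meets Singleton bound).


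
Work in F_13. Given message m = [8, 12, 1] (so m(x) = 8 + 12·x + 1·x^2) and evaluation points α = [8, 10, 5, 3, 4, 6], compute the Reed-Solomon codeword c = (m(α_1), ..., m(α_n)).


c = [12, 7, 2, 1, 7, 12]

Message polynomial: m(x) = 8 + 12·x + 1·x^2 (mod 13).
For each evaluation point α_i, compute m(α_i) mod 13:
  α_1 = 8: Horner steps 1 → 7 → 12, so m(8) = 12.
  α_2 = 10: Horner steps 1 → 9 → 7, so m(10) = 7.
  α_3 = 5: Horner steps 1 → 4 → 2, so m(5) = 2.
  α_4 = 3: Horner steps 1 → 2 → 1, so m(3) = 1.
  α_5 = 4: Horner steps 1 → 3 → 7, so m(4) = 7.
  α_6 = 6: Horner steps 1 → 5 → 12, so m(6) = 12.
Codeword c = [12, 7, 2, 1, 7, 12] ∈ F_13^6.


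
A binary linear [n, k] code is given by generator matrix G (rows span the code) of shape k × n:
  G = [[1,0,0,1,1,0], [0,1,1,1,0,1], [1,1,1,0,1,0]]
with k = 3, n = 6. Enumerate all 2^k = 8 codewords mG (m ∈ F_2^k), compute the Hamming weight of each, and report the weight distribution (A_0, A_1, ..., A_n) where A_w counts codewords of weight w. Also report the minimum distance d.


Weight distribution: A_0 = 1, A_1 = 1, A_3 = 2, A_4 = 3, A_5 = 1. Minimum distance d = 1.

Enumerate all 2^3 = 8 messages m ∈ F_2^3.
For each, compute codeword c = mG in F_2^6, then tally its weight.
  m = 000 → c = 000000, weight = 0.
  m = 100 → c = 100110, weight = 3.
  m = 010 → c = 011101, weight = 4.
  m = 110 → c = 111011, weight = 5.
  m = 001 → c = 111010, weight = 4.
  m = 101 → c = 011100, weight = 3.
  m = 011 → c = 100111, weight = 4.
  m = 111 → c = 000001, weight = 1.
Tally weights:
  weight 0: 1 codewords.
  weight 1: 1 codewords.
  weight 3: 2 codewords.
  weight 4: 3 codewords.
  weight 5: 1 codewords.
Minimum distance d = smallest w > 0 with A_w > 0 = 1.
Sanity: Σ A_w = 8 = 2^3 = 8 ✓.


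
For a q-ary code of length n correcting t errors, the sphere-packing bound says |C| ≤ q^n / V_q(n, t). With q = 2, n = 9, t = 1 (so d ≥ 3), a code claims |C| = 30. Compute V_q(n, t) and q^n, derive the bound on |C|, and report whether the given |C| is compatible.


V_q(n, t) = 10, q^n = 512, Hamming bound = 51, |C| = 30 ≤ bound (satisfied).

Step 1: Compute V_q(n, t) = Σ_{j=0}^1 C(n, j) (q−1)^j.
  j = 0: C(9,0)·(1)^0 = 1·1 = 1.
  j = 1: C(9,1)·(1)^1 = 9·1 = 9.
  V_q(n, t) = 1 + 9 = 10.
Step 2: q^n = 2^9 = 512.
Step 3: Hamming bound ⌊q^n / V_q(n,t)⌋ = ⌊512/10⌋ = 51.
Step 4: Compare |C| = 30 to 51: satisfied.
The claimed |C| lies below the Hamming bound.


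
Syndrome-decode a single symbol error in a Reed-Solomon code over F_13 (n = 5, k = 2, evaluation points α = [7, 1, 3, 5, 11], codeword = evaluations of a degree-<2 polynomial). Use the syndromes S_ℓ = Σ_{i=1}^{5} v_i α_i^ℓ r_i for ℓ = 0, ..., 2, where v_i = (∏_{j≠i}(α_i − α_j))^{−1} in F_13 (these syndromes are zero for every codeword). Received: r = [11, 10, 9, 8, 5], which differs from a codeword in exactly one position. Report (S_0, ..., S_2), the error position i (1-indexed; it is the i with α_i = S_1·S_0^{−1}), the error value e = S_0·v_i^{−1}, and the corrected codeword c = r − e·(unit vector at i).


S = (10, 5, 9), error at position 1, error magnitude e = 4, c = [7, 10, 9, 8, 5].

Step 1: column multipliers v_i = (∏_{j≠i}(α_i − α_j))^{−1} mod 13.
  i = 1 (α = 7): (7−1)(7−3)(7−5)(7−11) = 6·4·2·(−4) = −192 ≡ 3, so v_1 = 3^{−1} = 9 (mod 13).
  i = 2 (α = 1): (1−7)(1−3)(1−5)(1−11) = (−6)·(−2)·(−4)·(−10) = 480 ≡ 12, so v_2 = 12^{−1} = 12 (mod 13).
  i = 3 (α = 3): (3−7)(3−1)(3−5)(3−11) = (−4)·2·(−2)·(−8) = −128 ≡ 2, so v_3 = 2^{−1} = 7 (mod 13).
  i = 4 (α = 5): (5−7)(5−1)(5−3)(5−11) = (−2)·4·2·(−6) = 96 ≡ 5, so v_4 = 5^{−1} = 8 (mod 13).
  i = 5 (α = 11): (11−7)(11−1)(11−3)(11−5) = 4·10·8·6 = 1920 ≡ 9, so v_5 = 9^{−1} = 3 (mod 13).
  v = [9, 12, 7, 8, 3].
Step 2: syndromes of r = [11, 10, 9, 8, 5] (all sums mod 13).
  S_0 = Σ v_i r_i = 9·11 + 12·10 + 7·9 + 8·8 + 3·5 = 361 ≡ 10.
  S_1 = Σ v_i α_i r_i = 9·7·11 + 12·1·10 + 7·3·9 + 8·5·8 + 3·11·5 = 1487 ≡ 5.
  α_i^2 mod 13 = [10, 1, 9, 12, 4].
  S_2 = Σ v_i α_i^2 r_i = 9·10·11 + 12·1·10 + 7·9·9 + 8·12·8 + 3·4·5 = 2505 ≡ 9.
  S = (10, 5, 9) ≠ 0, so r is not a codeword (an error is present).
Step 3: locate the error. For a single error e at position i, S_ℓ = v_i·e·α_i^ℓ, so α_err = S_1/S_0.
  S_0^{−1} = 10^{−1} = 4 (mod 13), so α_err = 5·4 = 20 ≡ 7 = α_1. Error position i = 1.
  Consistency check: S_2/S_1 = 9·8 = 72 ≡ 7 = α_err ✓ (single-error assumption holds).
Step 4: error magnitude e = S_0/v_1 = S_0·∏_{j≠1}(α_1 − α_j) = 10·3 = 30 ≡ 4 (mod 13).
Step 5: correct position 1: c_1 = r_1 − e = 11 − 4 ≡ 7 (mod 13). Hence c = [7, 10, 9, 8, 5].
  Check: interpolating c through the α_i gives m(x) = 4 + 6·x (degree < 2) with m(α_i) = c_i for every i, so c is indeed a codeword.


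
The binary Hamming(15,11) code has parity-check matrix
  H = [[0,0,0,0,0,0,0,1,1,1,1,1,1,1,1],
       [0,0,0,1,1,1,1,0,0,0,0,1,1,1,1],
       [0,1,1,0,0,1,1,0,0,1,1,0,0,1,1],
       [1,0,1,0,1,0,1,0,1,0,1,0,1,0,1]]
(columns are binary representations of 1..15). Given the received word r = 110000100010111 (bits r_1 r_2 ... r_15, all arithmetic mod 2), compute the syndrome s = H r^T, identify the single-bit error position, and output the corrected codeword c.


s = (0, 0, 1, 1)^T, error position = 3, corrected codeword c = 111000100010111

Compute s = H r^T mod 2 one row at a time:
  s_1 = 0 + 0 + 0 + 1 + 0 + 1 + 1 + 1 = 4 ≡ 0 (mod 2).
  s_2 = 0 + 0 + 0 + 1 + 0 + 1 + 1 + 1 = 4 ≡ 0 (mod 2).
  s_3 = 1 + 0 + 0 + 1 + 0 + 1 + 1 + 1 = 5 ≡ 1 (mod 2).
  s_4 = 1 + 0 + 0 + 1 + 0 + 1 + 1 + 1 = 5 ≡ 1 (mod 2).
s = (0, 0, 1, 1)^T — this equals column 3 of H (binary 0011), so error is at position 3.
Correct: flip bit 3 of r = 110000100010111 to get c = 111000100010111.


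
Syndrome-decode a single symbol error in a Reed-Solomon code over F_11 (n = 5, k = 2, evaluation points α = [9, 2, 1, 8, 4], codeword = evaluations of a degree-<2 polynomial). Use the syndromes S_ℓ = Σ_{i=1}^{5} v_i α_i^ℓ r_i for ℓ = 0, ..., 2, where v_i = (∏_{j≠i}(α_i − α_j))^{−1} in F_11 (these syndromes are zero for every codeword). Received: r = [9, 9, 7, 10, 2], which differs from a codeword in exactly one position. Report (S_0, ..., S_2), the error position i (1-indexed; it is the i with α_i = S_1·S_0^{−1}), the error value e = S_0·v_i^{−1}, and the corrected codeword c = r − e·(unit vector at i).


S = (6, 10, 2), error at position 1, error magnitude e = 8, c = [1, 9, 7, 10, 2].

Step 1: column multipliers v_i = (∏_{j≠i}(α_i − α_j))^{−1} mod 11.
  i = 1 (α = 9): (9−2)(9−1)(9−8)(9−4) = 7·8·1·5 = 280 ≡ 5, so v_1 = 5^{−1} = 9 (mod 11).
  i = 2 (α = 2): (2−9)(2−1)(2−8)(2−4) = (−7)·1·(−6)·(−2) = −84 ≡ 4, so v_2 = 4^{−1} = 3 (mod 11).
  i = 3 (α = 1): (1−9)(1−2)(1−8)(1−4) = (−8)·(−1)·(−7)·(−3) = 168 ≡ 3, so v_3 = 3^{−1} = 4 (mod 11).
  i = 4 (α = 8): (8−9)(8−2)(8−1)(8−4) = (−1)·6·7·4 = −168 ≡ 8, so v_4 = 8^{−1} = 7 (mod 11).
  i = 5 (α = 4): (4−9)(4−2)(4−1)(4−8) = (−5)·2·3·(−4) = 120 ≡ 10, so v_5 = 10^{−1} = 10 (mod 11).
  v = [9, 3, 4, 7, 10].
Step 2: syndromes of r = [9, 9, 7, 10, 2] (all sums mod 11).
  S_0 = Σ v_i r_i = 9·9 + 3·9 + 4·7 + 7·10 + 10·2 = 226 ≡ 6.
  S_1 = Σ v_i α_i r_i = 9·9·9 + 3·2·9 + 4·1·7 + 7·8·10 + 10·4·2 = 1451 ≡ 10.
  α_i^2 mod 11 = [4, 4, 1, 9, 5].
  S_2 = Σ v_i α_i^2 r_i = 9·4·9 + 3·4·9 + 4·1·7 + 7·9·10 + 10·5·2 = 1190 ≡ 2.
  S = (6, 10, 2) ≠ 0, so r is not a codeword (an error is present).
Step 3: locate the error. For a single error e at position i, S_ℓ = v_i·e·α_i^ℓ, so α_err = S_1/S_0.
  S_0^{−1} = 6^{−1} = 2 (mod 11), so α_err = 10·2 = 20 ≡ 9 = α_1. Error position i = 1.
  Consistency check: S_2/S_1 = 2·10 = 20 ≡ 9 = α_err ✓ (single-error assumption holds).
Step 4: error magnitude e = S_0/v_1 = S_0·∏_{j≠1}(α_1 − α_j) = 6·5 = 30 ≡ 8 (mod 11).
Step 5: correct position 1: c_1 = r_1 − e = 9 − 8 ≡ 1 (mod 11). Hence c = [1, 9, 7, 10, 2].
  Check: interpolating c through the α_i gives m(x) = 5 + 2·x (degree < 2) with m(α_i) = c_i for every i, so c is indeed a codeword.


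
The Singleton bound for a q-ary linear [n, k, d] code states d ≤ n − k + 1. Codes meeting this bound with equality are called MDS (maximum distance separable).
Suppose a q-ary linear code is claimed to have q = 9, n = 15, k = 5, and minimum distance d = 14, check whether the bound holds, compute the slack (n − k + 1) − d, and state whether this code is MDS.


Singleton RHS = n − k + 1 = 11, slack = -3, bound violated (no such code; not MDS).

Singleton bound: d ≤ n − k + 1.
Here n = 15, k = 5, so n − k + 1 = 11.
Given d = 14, check d ≤ 11: NO.
Slack = (n − k + 1) − d = -3.
The slack is negative: d = 14 exceeds n − k + 1 = 11 by 3, so the Singleton bound is violated and no linear [15, 5, 14]_9 code can exist. In particular it is not MDS (MDS requires d = n − k + 1 exactly).
Description: the claimed parameters are [15, 5, 14]_9; such a code would be impossible (violates the Singleton bound).


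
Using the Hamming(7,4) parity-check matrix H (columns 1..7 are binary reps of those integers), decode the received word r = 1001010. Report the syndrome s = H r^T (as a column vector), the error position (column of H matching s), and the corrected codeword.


s = (0, 1, 1)^T, error position = 3, corrected codeword c = 1011010

Compute s = H r^T mod 2 one row at a time:
  s_1 = 1 + 0 + 1 + 0 = 2 ≡ 0 (mod 2).
  s_2 = 0 + 0 + 1 + 0 = 1 ≡ 1 (mod 2).
  s_3 = 1 + 0 + 0 + 0 = 1 ≡ 1 (mod 2).
s = (0, 1, 1)^T — this equals column 3 of H (binary 011), so error is at position 3.
Correct: flip bit 3 of r = 1001010 to get c = 1011010.


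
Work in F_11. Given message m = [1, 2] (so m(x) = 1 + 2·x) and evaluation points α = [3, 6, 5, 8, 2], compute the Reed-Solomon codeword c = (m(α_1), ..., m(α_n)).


c = [7, 2, 0, 6, 5]

Message polynomial: m(x) = 1 + 2·x (mod 11).
For each evaluation point α_i, compute m(α_i) mod 11:
  α_1 = 3: Horner steps 2 → 7, so m(3) = 7.
  α_2 = 6: Horner steps 2 → 2, so m(6) = 2.
  α_3 = 5: Horner steps 2 → 0, so m(5) = 0.
  α_4 = 8: Horner steps 2 → 6, so m(8) = 6.
  α_5 = 2: Horner steps 2 → 5, so m(2) = 5.
Codeword c = [7, 2, 0, 6, 5] ∈ F_11^5.


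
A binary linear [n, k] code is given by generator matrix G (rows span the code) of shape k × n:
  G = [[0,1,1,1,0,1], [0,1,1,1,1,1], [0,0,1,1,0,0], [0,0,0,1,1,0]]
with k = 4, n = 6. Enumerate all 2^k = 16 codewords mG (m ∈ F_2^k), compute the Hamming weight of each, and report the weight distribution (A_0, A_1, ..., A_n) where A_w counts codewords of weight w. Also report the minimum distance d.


Weight distribution: A_0 = 1, A_1 = 3, A_2 = 4, A_3 = 4, A_4 = 3, A_5 = 1. Minimum distance d = 1.

Enumerate all 2^4 = 16 messages m ∈ F_2^4.
For each, compute codeword c = mG in F_2^6, then tally its weight.
  m = 0000 → c = 000000, weight = 0.
  m = 1000 → c = 011101, weight = 4.
  m = 0100 → c = 011111, weight = 5.
  m = 1100 → c = 000010, weight = 1.
  m = 0010 → c = 001100, weight = 2.
  m = 1010 → c = 010001, weight = 2.
  m = 0110 → c = 010011, weight = 3.
  m = 1110 → c = 001110, weight = 3.
  m = 0001 → c = 000110, weight = 2.
  m = 1001 → c = 011011, weight = 4.
  m = 0101 → c = 011001, weight = 3.
  m = 1101 → c = 000100, weight = 1.
  m = 0011 → c = 001010, weight = 2.
  m = 1011 → c = 010111, weight = 4.
  m = 0111 → c = 010101, weight = 3.
  m = 1111 → c = 001000, weight = 1.
Tally weights:
  weight 0: 1 codewords.
  weight 1: 3 codewords.
  weight 2: 4 codewords.
  weight 3: 4 codewords.
  weight 4: 3 codewords.
  weight 5: 1 codewords.
Minimum distance d = smallest w > 0 with A_w > 0 = 1.
Sanity: Σ A_w = 16 = 2^4 = 16 ✓.


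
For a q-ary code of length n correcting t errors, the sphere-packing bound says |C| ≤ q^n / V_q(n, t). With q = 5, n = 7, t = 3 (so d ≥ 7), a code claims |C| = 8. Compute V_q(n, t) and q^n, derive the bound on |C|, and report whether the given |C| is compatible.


V_q(n, t) = 2605, q^n = 78125, Hamming bound = 29, |C| = 8 ≤ bound (satisfied).

Step 1: Compute V_q(n, t) = Σ_{j=0}^3 C(n, j) (q−1)^j.
  j = 0: C(7,0)·(4)^0 = 1·1 = 1.
  j = 1: C(7,1)·(4)^1 = 7·4 = 28.
  j = 2: C(7,2)·(4)^2 = 21·16 = 336.
  j = 3: C(7,3)·(4)^3 = 35·64 = 2240.
  V_q(n, t) = 1 + 28 + 336 + 2240 = 2605.
Step 2: q^n = 5^7 = 78125.
Step 3: Hamming bound ⌊q^n / V_q(n,t)⌋ = ⌊78125/2605⌋ = 29.
Step 4: Compare |C| = 8 to 29: satisfied.
The claimed |C| lies below the Hamming bound.


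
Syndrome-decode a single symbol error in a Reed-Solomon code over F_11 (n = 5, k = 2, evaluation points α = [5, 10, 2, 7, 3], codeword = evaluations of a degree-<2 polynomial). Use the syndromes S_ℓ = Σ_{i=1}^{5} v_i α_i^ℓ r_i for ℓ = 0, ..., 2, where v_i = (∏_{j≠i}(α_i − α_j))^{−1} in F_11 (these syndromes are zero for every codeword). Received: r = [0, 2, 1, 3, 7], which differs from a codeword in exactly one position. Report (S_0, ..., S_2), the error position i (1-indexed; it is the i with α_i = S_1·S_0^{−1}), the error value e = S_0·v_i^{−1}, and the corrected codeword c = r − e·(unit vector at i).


S = (1, 3, 9), error at position 5, error magnitude e = 10, c = [0, 2, 1, 3, 8].

Step 1: column multipliers v_i = (∏_{j≠i}(α_i − α_j))^{−1} mod 11.
  i = 1 (α = 5): (5−10)(5−2)(5−7)(5−3) = (−5)·3·(−2)·2 = 60 ≡ 5, so v_1 = 5^{−1} = 9 (mod 11).
  i = 2 (α = 10): (10−5)(10−2)(10−7)(10−3) = 5·8·3·7 = 840 ≡ 4, so v_2 = 4^{−1} = 3 (mod 11).
  i = 3 (α = 2): (2−5)(2−10)(2−7)(2−3) = (−3)·(−8)·(−5)·(−1) = 120 ≡ 10, so v_3 = 10^{−1} = 10 (mod 11).
  i = 4 (α = 7): (7−5)(7−10)(7−2)(7−3) = 2·(−3)·5·4 = −120 ≡ 1, so v_4 = 1^{−1} = 1 (mod 11).
  i = 5 (α = 3): (3−5)(3−10)(3−2)(3−7) = (−2)·(−7)·1·(−4) = −56 ≡ 10, so v_5 = 10^{−1} = 10 (mod 11).
  v = [9, 3, 10, 1, 10].
Step 2: syndromes of r = [0, 2, 1, 3, 7] (all sums mod 11).
  S_0 = Σ v_i r_i = 9·0 + 3·2 + 10·1 + 1·3 + 10·7 = 89 ≡ 1.
  S_1 = Σ v_i α_i r_i = 9·5·0 + 3·10·2 + 10·2·1 + 1·7·3 + 10·3·7 = 311 ≡ 3.
  α_i^2 mod 11 = [3, 1, 4, 5, 9].
  S_2 = Σ v_i α_i^2 r_i = 9·3·0 + 3·1·2 + 10·4·1 + 1·5·3 + 10·9·7 = 691 ≡ 9.
  S = (1, 3, 9) ≠ 0, so r is not a codeword (an error is present).
Step 3: locate the error. For a single error e at position i, S_ℓ = v_i·e·α_i^ℓ, so α_err = S_1/S_0.
  S_0^{−1} = 1^{−1} = 1 (mod 11), so α_err = 3·1 = 3 ≡ 3 = α_5. Error position i = 5.
  Consistency check: S_2/S_1 = 9·4 = 36 ≡ 3 = α_err ✓ (single-error assumption holds).
Step 4: error magnitude e = S_0/v_5 = S_0·∏_{j≠5}(α_5 − α_j) = 1·10 = 10 ≡ 10 (mod 11).
Step 5: correct position 5: c_5 = r_5 − e = 7 − 10 ≡ 8 (mod 11). Hence c = [0, 2, 1, 3, 8].
  Check: interpolating c through the α_i gives m(x) = 9 + 7·x (degree < 2) with m(α_i) = c_i for every i, so c is indeed a codeword.


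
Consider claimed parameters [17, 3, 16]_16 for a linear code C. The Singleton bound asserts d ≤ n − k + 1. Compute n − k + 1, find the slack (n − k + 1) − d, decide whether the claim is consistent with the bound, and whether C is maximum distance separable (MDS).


Singleton RHS = n − k + 1 = 15, slack = -1, bound violated (no such code; not MDS).

Singleton bound: d ≤ n − k + 1.
Here n = 17, k = 3, so n − k + 1 = 15.
Given d = 16, check d ≤ 15: NO.
Slack = (n − k + 1) − d = -1.
The slack is negative: d = 16 exceeds n − k + 1 = 15 by 1, so the Singleton bound is violated and no linear [17, 3, 16]_16 code can exist. In particular it is not MDS (MDS requires d = n − k + 1 exactly).
Description: the claimed parameters are [17, 3, 16]_16; such a code would be impossible (violates the Singleton bound).


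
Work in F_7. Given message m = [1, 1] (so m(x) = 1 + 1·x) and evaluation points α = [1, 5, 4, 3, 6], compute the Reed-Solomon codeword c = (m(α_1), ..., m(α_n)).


c = [2, 6, 5, 4, 0]

Message polynomial: m(x) = 1 + 1·x (mod 7).
For each evaluation point α_i, compute m(α_i) mod 7:
  α_1 = 1: Horner steps 1 → 2, so m(1) = 2.
  α_2 = 5: Horner steps 1 → 6, so m(5) = 6.
  α_3 = 4: Horner steps 1 → 5, so m(4) = 5.
  α_4 = 3: Horner steps 1 → 4, so m(3) = 4.
  α_5 = 6: Horner steps 1 → 0, so m(6) = 0.
Codeword c = [2, 6, 5, 4, 0] ∈ F_7^5.


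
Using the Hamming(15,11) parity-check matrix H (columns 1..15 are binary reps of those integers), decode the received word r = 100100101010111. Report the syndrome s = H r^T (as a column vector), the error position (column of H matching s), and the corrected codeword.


s = (1, 1, 0, 0)^T, error position = 12, corrected codeword c = 100100101011111

Compute s = H r^T mod 2 one row at a time:
  s_1 = 0 + 1 + 0 + 1 + 0 + 1 + 1 + 1 = 5 ≡ 1 (mod 2).
  s_2 = 1 + 0 + 0 + 1 + 0 + 1 + 1 + 1 = 5 ≡ 1 (mod 2).
  s_3 = 0 + 0 + 0 + 1 + 0 + 1 + 1 + 1 = 4 ≡ 0 (mod 2).
  s_4 = 1 + 0 + 0 + 1 + 1 + 1 + 1 + 1 = 6 ≡ 0 (mod 2).
s = (1, 1, 0, 0)^T — this equals column 12 of H (binary 1100), so error is at position 12.
Correct: flip bit 12 of r = 100100101010111 to get c = 100100101011111.


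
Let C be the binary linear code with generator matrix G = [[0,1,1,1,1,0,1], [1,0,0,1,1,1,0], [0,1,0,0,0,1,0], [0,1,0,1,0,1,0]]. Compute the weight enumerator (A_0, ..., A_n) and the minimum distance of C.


Weight distribution: A_0 = 1, A_1 = 1, A_2 = 1, A_3 = 4, A_4 = 5, A_5 = 3, A_6 = 1. Minimum distance d = 1.

Enumerate all 2^4 = 16 messages m ∈ F_2^4.
For each, compute codeword c = mG in F_2^7, then tally its weight.
  m = 0000 → c = 0000000, weight = 0.
  m = 1000 → c = 0111101, weight = 5.
  m = 0100 → c = 1001110, weight = 4.
  m = 1100 → c = 1110011, weight = 5.
  m = 0010 → c = 0100010, weight = 2.
  m = 1010 → c = 0011111, weight = 5.
  m = 0110 → c = 1101100, weight = 4.
  m = 1110 → c = 1010001, weight = 3.
  m = 0001 → c = 0101010, weight = 3.
  m = 1001 → c = 0010111, weight = 4.
  m = 0101 → c = 1100100, weight = 3.
  m = 1101 → c = 1011001, weight = 4.
  m = 0011 → c = 0001000, weight = 1.
  m = 1011 → c = 0110101, weight = 4.
  m = 0111 → c = 1000110, weight = 3.
  m = 1111 → c = 1111011, weight = 6.
Tally weights:
  weight 0: 1 codewords.
  weight 1: 1 codewords.
  weight 2: 1 codewords.
  weight 3: 4 codewords.
  weight 4: 5 codewords.
  weight 5: 3 codewords.
  weight 6: 1 codewords.
Minimum distance d = smallest w > 0 with A_w > 0 = 1.
Sanity: Σ A_w = 16 = 2^4 = 16 ✓.


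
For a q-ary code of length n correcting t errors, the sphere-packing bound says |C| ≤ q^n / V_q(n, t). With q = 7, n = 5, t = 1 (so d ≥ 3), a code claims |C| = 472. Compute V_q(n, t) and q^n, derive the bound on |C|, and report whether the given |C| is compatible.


V_q(n, t) = 31, q^n = 16807, Hamming bound = 542, |C| = 472 ≤ bound (satisfied).

Step 1: Compute V_q(n, t) = Σ_{j=0}^1 C(n, j) (q−1)^j.
  j = 0: C(5,0)·(6)^0 = 1·1 = 1.
  j = 1: C(5,1)·(6)^1 = 5·6 = 30.
  V_q(n, t) = 1 + 30 = 31.
Step 2: q^n = 7^5 = 16807.
Step 3: Hamming bound ⌊q^n / V_q(n,t)⌋ = ⌊16807/31⌋ = 542.
Step 4: Compare |C| = 472 to 542: satisfied.
The claimed |C| lies below the Hamming bound.
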